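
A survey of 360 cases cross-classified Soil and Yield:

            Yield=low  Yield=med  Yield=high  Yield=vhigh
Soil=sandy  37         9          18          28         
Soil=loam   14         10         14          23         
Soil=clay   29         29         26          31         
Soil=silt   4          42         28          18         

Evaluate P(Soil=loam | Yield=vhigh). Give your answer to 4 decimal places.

0.2300

Total with Yield=vhigh: 28 + 23 + 31 + 18 = 100.
P(Soil=loam | Yield=vhigh) = 23/100 = 0.2300.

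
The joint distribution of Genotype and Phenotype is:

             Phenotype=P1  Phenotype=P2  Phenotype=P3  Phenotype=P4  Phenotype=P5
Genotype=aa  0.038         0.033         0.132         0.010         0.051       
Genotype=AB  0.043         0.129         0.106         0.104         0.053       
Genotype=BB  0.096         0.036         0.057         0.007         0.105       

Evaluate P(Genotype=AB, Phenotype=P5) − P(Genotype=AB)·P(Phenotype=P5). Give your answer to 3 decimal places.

P(Genotype=AB) = 0.043 + 0.129 + 0.106 + 0.104 + 0.053 = 0.435.
P(Phenotype=P5) = 0.051 + 0.053 + 0.105 = 0.209.
P(Genotype=AB, Phenotype=P5) − P(Genotype=AB)P(Phenotype=P5) = 0.053 − 0.435×0.209 = -0.038.

-0.038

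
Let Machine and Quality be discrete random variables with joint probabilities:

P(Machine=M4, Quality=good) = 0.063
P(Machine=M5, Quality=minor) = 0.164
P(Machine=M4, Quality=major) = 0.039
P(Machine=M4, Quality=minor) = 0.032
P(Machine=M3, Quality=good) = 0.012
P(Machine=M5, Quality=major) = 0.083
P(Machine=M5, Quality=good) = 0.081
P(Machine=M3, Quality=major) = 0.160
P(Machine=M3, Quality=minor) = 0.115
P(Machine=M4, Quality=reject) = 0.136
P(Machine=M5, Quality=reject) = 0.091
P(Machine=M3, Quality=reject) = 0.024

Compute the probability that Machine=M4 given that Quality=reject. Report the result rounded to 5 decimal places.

P(Quality=reject) = 0.024 + 0.136 + 0.091 = 0.251.
P(Machine=M4 | Quality=reject) = 0.136/0.251 = 0.54183.

0.54183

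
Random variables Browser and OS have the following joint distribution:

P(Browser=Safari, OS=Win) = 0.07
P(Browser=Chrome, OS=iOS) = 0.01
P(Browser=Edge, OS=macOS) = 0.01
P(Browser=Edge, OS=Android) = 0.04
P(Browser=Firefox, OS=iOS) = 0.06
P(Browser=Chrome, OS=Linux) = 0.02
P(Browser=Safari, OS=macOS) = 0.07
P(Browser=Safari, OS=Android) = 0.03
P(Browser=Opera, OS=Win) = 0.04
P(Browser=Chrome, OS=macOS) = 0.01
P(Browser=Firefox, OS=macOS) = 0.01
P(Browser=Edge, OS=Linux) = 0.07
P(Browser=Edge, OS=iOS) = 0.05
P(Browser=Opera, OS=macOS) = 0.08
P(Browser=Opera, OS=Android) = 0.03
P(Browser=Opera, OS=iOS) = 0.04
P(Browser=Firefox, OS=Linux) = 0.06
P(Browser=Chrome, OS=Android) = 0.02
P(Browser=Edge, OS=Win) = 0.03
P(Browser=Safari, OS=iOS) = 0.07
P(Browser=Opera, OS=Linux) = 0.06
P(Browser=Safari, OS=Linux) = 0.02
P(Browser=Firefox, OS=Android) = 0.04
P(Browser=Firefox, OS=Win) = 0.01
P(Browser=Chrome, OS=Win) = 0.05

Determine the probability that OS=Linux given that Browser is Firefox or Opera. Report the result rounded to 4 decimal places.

0.2791

P(Browser=Firefox) = 0.01 + 0.01 + 0.06 + 0.06 + 0.04 = 0.18.
P(Browser=Opera) = 0.04 + 0.08 + 0.06 + 0.04 + 0.03 = 0.25.
P(Browser ∈ {Firefox, Opera}) = 0.18 + 0.25 = 0.43; P(OS=Linux, Browser ∈ {Firefox, Opera}) = 0.06 + 0.06 = 0.12.
P(OS=Linux | Browser ∈ {Firefox, Opera}) = 0.12/0.43 = 0.2791.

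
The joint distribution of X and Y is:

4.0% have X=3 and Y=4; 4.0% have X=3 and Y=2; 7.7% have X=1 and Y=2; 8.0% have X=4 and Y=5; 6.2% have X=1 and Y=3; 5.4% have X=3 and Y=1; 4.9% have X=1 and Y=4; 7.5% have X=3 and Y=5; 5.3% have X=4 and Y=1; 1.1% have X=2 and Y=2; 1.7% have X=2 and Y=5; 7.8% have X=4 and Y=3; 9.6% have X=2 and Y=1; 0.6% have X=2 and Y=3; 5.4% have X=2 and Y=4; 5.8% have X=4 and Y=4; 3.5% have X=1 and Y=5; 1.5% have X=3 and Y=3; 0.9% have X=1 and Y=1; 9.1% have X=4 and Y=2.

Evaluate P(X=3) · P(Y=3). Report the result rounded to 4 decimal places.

0.0361

P(X=3) = 0.054 + 0.040 + 0.015 + 0.040 + 0.075 = 0.224.
P(Y=3) = 0.062 + 0.006 + 0.015 + 0.078 = 0.161.
Product: 0.224 × 0.161 = 0.0361.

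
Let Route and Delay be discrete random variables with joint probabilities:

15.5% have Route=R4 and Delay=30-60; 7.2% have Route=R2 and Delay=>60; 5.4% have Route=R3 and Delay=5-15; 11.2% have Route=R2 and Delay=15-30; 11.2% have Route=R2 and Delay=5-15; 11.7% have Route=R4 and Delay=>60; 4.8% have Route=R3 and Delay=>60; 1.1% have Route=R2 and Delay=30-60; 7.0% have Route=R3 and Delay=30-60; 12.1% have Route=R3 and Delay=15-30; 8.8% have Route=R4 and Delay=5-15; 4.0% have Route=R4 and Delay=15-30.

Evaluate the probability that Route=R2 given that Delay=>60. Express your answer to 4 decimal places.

P(Delay=>60) = 0.072 + 0.048 + 0.117 = 0.237.
P(Route=R2 | Delay=>60) = 0.072/0.237 = 0.3038.

0.3038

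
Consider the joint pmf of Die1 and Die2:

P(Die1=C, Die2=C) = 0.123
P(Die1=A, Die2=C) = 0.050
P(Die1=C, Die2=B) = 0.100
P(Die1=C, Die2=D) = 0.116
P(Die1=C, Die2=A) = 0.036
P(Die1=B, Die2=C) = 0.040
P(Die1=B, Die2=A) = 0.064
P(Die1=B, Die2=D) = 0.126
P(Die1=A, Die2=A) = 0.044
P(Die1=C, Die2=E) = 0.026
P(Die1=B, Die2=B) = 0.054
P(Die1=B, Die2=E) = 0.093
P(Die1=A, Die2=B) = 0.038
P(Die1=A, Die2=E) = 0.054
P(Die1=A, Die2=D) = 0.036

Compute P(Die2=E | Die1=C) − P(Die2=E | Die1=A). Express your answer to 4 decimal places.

-0.1784

P(Die1=C) = 0.036 + 0.100 + 0.123 + 0.116 + 0.026 = 0.401; P(Die2=E | Die1=C) = 0.026/0.401 = 0.06484.
P(Die1=A) = 0.044 + 0.038 + 0.050 + 0.036 + 0.054 = 0.222; P(Die2=E | Die1=A) = 0.054/0.222 = 0.24324.
Difference = -0.1784.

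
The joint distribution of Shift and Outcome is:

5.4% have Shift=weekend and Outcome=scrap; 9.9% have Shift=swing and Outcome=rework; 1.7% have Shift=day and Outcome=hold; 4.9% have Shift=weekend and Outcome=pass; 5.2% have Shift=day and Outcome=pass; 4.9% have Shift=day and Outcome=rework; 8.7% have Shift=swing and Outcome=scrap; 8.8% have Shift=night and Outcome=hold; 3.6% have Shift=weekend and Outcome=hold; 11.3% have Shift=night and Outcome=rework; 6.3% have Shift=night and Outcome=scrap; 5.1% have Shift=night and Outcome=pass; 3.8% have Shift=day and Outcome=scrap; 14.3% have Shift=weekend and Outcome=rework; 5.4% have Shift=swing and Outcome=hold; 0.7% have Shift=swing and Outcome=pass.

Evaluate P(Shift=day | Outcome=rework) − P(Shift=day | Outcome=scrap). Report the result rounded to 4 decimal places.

P(Outcome=rework) = 0.049 + 0.099 + 0.113 + 0.143 = 0.404; P(Shift=day | Outcome=rework) = 0.049/0.404 = 0.12129.
P(Outcome=scrap) = 0.038 + 0.087 + 0.063 + 0.054 = 0.242; P(Shift=day | Outcome=scrap) = 0.038/0.242 = 0.15702.
Difference = -0.0357.

-0.0357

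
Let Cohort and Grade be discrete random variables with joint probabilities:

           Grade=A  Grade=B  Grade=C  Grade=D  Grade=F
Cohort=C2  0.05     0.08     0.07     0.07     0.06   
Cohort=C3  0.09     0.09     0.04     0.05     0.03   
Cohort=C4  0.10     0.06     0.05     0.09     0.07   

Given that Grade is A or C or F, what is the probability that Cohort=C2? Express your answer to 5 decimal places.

P(Grade=A) = 0.05 + 0.09 + 0.10 = 0.24.
P(Grade=C) = 0.07 + 0.04 + 0.05 = 0.16.
P(Grade=F) = 0.06 + 0.03 + 0.07 = 0.16.
P(Grade ∈ {A, C, F}) = 0.24 + 0.16 + 0.16 = 0.56; P(Cohort=C2, Grade ∈ {A, C, F}) = 0.05 + 0.07 + 0.06 = 0.18.
P(Cohort=C2 | Grade ∈ {A, C, F}) = 0.18/0.56 = 0.32143.

0.32143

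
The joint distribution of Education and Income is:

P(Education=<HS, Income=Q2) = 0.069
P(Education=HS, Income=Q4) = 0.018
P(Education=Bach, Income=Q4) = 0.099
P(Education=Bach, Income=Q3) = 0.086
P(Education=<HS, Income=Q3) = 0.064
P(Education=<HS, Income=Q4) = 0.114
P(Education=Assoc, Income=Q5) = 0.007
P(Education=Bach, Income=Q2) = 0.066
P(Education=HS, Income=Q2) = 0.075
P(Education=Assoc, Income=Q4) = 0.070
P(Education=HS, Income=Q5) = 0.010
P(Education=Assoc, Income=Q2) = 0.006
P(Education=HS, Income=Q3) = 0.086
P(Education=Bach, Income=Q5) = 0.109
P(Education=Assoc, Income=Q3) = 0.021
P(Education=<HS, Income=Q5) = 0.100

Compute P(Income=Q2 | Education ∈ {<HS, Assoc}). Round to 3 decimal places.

0.166

P(Education=<HS) = 0.069 + 0.064 + 0.114 + 0.100 = 0.347.
P(Education=Assoc) = 0.006 + 0.021 + 0.070 + 0.007 = 0.104.
P(Education ∈ {<HS, Assoc}) = 0.347 + 0.104 = 0.451; P(Income=Q2, Education ∈ {<HS, Assoc}) = 0.069 + 0.006 = 0.075.
P(Income=Q2 | Education ∈ {<HS, Assoc}) = 0.075/0.451 = 0.166.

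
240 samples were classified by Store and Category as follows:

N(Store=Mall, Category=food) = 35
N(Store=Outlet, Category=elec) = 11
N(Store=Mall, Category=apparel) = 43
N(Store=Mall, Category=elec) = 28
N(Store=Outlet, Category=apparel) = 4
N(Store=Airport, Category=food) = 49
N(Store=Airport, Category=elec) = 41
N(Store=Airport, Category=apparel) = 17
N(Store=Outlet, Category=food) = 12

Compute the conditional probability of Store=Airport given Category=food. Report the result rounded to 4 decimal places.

Total with Category=food: 35 + 49 + 12 = 96.
P(Store=Airport | Category=food) = 49/96 = 0.5104.

0.5104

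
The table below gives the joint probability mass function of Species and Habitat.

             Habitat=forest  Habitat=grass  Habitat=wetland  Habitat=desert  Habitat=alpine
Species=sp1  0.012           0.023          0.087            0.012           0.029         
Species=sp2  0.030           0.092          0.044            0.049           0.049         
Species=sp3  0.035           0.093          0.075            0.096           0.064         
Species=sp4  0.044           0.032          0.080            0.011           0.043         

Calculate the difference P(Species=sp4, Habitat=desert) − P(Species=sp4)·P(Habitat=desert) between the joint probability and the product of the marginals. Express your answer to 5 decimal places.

P(Species=sp4) = 0.044 + 0.032 + 0.080 + 0.011 + 0.043 = 0.210.
P(Habitat=desert) = 0.012 + 0.049 + 0.096 + 0.011 = 0.168.
P(Species=sp4, Habitat=desert) − P(Species=sp4)P(Habitat=desert) = 0.011 − 0.210×0.168 = -0.02428.

-0.02428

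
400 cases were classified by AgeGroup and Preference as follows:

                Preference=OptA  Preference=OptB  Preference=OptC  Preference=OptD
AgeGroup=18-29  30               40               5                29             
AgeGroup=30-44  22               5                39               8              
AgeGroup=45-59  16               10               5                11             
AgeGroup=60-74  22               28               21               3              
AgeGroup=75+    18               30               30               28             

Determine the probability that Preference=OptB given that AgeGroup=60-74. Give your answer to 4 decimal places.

0.3784

Total with AgeGroup=60-74: 22 + 28 + 21 + 3 = 74.
P(Preference=OptB | AgeGroup=60-74) = 28/74 = 0.3784.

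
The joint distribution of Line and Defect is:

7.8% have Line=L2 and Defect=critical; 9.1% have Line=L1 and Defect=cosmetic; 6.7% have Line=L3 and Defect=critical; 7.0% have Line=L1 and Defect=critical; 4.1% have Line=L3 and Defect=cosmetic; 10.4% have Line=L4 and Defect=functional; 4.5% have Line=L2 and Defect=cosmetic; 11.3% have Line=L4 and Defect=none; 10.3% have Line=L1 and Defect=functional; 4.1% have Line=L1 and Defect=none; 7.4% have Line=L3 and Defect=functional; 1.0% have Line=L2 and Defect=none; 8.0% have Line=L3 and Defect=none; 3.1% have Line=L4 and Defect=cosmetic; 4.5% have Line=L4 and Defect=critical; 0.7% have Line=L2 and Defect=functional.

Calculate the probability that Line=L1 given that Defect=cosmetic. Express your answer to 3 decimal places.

P(Defect=cosmetic) = 0.091 + 0.045 + 0.041 + 0.031 = 0.208.
P(Line=L1 | Defect=cosmetic) = 0.091/0.208 = 0.438.

0.438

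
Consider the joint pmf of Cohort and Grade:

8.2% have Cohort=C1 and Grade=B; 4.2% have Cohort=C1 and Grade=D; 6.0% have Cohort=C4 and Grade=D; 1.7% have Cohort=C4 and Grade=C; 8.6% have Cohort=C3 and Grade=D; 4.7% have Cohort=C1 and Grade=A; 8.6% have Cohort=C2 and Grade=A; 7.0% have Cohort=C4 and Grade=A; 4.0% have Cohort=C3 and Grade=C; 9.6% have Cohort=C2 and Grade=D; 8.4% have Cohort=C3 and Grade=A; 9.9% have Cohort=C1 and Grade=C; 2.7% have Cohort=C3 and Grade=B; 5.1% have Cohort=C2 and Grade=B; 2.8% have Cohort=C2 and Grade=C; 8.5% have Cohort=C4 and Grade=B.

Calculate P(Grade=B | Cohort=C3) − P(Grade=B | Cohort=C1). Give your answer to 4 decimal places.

-0.1898

P(Cohort=C3) = 0.084 + 0.027 + 0.040 + 0.086 = 0.237; P(Grade=B | Cohort=C3) = 0.027/0.237 = 0.11392.
P(Cohort=C1) = 0.047 + 0.082 + 0.099 + 0.042 = 0.270; P(Grade=B | Cohort=C1) = 0.082/0.270 = 0.30370.
Difference = -0.1898.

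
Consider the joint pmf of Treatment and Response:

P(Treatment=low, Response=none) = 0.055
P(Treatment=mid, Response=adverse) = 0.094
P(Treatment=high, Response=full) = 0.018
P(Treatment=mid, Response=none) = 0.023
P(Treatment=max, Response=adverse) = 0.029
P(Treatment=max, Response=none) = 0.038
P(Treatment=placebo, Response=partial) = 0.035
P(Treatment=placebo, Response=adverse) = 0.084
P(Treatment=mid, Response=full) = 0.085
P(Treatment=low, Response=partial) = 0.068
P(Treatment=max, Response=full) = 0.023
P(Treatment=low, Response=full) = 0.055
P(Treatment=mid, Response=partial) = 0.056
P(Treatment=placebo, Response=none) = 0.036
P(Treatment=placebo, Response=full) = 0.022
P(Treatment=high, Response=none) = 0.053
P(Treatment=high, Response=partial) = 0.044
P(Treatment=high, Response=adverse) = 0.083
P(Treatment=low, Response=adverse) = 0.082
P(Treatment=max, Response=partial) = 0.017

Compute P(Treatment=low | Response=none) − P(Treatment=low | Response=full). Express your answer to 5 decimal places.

-0.00264

P(Response=none) = 0.036 + 0.055 + 0.023 + 0.053 + 0.038 = 0.205; P(Treatment=low | Response=none) = 0.055/0.205 = 0.268293.
P(Response=full) = 0.022 + 0.055 + 0.085 + 0.018 + 0.023 = 0.203; P(Treatment=low | Response=full) = 0.055/0.203 = 0.270936.
Difference = -0.00264.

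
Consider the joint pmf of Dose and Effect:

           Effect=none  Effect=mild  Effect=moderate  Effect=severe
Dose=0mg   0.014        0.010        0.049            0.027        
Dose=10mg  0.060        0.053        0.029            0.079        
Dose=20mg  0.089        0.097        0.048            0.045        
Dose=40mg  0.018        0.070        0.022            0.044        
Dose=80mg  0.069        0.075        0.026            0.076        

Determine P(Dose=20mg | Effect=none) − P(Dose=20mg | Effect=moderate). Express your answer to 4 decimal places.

0.0801

P(Effect=none) = 0.014 + 0.060 + 0.089 + 0.018 + 0.069 = 0.250; P(Dose=20mg | Effect=none) = 0.089/0.250 = 0.35600.
P(Effect=moderate) = 0.049 + 0.029 + 0.048 + 0.022 + 0.026 = 0.174; P(Dose=20mg | Effect=moderate) = 0.048/0.174 = 0.27586.
Difference = 0.0801.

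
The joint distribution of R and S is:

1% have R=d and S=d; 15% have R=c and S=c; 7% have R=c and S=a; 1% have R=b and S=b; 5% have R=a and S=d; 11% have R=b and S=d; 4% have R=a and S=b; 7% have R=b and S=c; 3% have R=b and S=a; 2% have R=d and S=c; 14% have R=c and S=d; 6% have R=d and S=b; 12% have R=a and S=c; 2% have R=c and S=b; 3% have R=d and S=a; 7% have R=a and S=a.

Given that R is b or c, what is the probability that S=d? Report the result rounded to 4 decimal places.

P(R=b) = 0.03 + 0.01 + 0.07 + 0.11 = 0.22.
P(R=c) = 0.07 + 0.02 + 0.15 + 0.14 = 0.38.
P(R ∈ {b, c}) = 0.22 + 0.38 = 0.60; P(S=d, R ∈ {b, c}) = 0.11 + 0.14 = 0.25.
P(S=d | R ∈ {b, c}) = 0.25/0.60 = 0.4167.

0.4167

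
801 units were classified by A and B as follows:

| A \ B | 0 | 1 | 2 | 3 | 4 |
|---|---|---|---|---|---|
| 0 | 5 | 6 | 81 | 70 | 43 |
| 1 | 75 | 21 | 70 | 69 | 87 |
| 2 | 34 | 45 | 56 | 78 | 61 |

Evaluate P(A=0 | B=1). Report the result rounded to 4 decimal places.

Total with B=1: 6 + 21 + 45 = 72.
P(A=0 | B=1) = 6/72 = 0.0833.

0.0833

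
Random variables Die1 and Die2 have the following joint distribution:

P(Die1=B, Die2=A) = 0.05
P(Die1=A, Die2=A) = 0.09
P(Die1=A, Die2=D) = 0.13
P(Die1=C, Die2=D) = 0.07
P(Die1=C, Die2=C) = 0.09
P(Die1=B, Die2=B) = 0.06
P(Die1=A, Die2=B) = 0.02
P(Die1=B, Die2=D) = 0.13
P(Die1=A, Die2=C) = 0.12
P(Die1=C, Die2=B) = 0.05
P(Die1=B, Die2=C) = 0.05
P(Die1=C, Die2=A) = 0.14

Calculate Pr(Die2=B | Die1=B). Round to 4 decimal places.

0.2069

P(Die1=B) = 0.05 + 0.06 + 0.05 + 0.13 = 0.29.
P(Die2=B | Die1=B) = 0.06/0.29 = 0.2069.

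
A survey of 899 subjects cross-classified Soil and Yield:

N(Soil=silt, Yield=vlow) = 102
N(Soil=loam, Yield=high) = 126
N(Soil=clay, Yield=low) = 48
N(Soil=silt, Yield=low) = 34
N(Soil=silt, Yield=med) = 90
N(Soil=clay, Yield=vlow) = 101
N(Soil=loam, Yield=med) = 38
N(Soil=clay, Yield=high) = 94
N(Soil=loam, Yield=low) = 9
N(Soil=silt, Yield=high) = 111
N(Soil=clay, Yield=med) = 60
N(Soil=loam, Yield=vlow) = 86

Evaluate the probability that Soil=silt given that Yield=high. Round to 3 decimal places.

0.335

Total with Yield=high: 126 + 94 + 111 = 331.
P(Soil=silt | Yield=high) = 111/331 = 0.335.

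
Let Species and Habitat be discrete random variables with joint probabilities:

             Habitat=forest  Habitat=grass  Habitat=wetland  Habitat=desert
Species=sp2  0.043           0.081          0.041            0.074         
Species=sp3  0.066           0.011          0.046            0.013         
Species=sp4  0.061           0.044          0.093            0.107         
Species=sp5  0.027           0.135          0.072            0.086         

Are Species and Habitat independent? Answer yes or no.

no

P(Species=sp5) = 0.320 and P(Habitat=grass) = 0.271, so their product is 0.08672, but P(Species=sp5, Habitat=grass) = 0.135. Since these differ, Species and Habitat are not independent.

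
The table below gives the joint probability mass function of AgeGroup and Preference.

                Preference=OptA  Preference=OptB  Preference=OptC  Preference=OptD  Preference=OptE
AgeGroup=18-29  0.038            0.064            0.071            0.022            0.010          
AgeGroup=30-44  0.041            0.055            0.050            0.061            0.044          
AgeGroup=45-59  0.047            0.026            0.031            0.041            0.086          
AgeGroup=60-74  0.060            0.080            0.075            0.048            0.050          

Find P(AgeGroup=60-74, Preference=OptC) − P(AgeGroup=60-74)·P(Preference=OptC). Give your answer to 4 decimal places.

0.0039

P(AgeGroup=60-74) = 0.060 + 0.080 + 0.075 + 0.048 + 0.050 = 0.313.
P(Preference=OptC) = 0.071 + 0.050 + 0.031 + 0.075 = 0.227.
P(AgeGroup=60-74, Preference=OptC) − P(AgeGroup=60-74)P(Preference=OptC) = 0.075 − 0.313×0.227 = 0.0039.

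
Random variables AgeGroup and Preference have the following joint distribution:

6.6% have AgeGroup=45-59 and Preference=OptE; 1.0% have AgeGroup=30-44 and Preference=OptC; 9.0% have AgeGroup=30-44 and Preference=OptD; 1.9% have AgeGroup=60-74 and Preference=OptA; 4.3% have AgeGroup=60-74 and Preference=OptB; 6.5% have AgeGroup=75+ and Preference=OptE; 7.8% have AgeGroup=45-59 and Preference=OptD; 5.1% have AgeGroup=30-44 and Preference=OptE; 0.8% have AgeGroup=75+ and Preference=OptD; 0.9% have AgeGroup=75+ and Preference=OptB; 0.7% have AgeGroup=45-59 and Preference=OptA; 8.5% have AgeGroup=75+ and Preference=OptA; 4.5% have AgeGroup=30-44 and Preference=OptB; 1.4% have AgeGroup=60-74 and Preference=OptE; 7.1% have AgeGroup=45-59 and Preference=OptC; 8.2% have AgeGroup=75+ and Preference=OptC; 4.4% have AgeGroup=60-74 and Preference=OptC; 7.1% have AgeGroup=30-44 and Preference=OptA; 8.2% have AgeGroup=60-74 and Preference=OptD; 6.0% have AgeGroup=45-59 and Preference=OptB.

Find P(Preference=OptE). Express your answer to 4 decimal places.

0.1960

P(Preference=OptE) = 0.051 + 0.066 + 0.014 + 0.065 = 0.196.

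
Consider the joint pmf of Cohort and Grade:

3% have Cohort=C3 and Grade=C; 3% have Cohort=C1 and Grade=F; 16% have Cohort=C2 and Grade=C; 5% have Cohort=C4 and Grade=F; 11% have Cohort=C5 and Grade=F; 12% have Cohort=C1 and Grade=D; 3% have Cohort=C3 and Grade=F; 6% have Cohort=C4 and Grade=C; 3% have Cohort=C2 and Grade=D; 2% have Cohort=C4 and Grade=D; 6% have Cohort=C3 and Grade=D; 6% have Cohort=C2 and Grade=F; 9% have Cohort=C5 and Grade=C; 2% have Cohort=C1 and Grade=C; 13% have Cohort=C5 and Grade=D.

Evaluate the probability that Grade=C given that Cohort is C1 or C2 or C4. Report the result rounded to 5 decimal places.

0.43636

P(Cohort=C1) = 0.02 + 0.12 + 0.03 = 0.17.
P(Cohort=C2) = 0.16 + 0.03 + 0.06 = 0.25.
P(Cohort=C4) = 0.06 + 0.02 + 0.05 = 0.13.
P(Cohort ∈ {C1, C2, C4}) = 0.17 + 0.25 + 0.13 = 0.55; P(Grade=C, Cohort ∈ {C1, C2, C4}) = 0.02 + 0.16 + 0.06 = 0.24.
P(Grade=C | Cohort ∈ {C1, C2, C4}) = 0.24/0.55 = 0.43636.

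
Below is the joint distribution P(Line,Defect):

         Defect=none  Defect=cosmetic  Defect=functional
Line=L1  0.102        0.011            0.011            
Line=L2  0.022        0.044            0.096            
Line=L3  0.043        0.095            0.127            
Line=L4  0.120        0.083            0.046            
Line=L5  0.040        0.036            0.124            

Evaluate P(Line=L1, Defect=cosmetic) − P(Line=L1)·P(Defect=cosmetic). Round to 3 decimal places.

-0.022

P(Line=L1) = 0.102 + 0.011 + 0.011 = 0.124.
P(Defect=cosmetic) = 0.011 + 0.044 + 0.095 + 0.083 + 0.036 = 0.269.
P(Line=L1, Defect=cosmetic) − P(Line=L1)P(Defect=cosmetic) = 0.011 − 0.124×0.269 = -0.022.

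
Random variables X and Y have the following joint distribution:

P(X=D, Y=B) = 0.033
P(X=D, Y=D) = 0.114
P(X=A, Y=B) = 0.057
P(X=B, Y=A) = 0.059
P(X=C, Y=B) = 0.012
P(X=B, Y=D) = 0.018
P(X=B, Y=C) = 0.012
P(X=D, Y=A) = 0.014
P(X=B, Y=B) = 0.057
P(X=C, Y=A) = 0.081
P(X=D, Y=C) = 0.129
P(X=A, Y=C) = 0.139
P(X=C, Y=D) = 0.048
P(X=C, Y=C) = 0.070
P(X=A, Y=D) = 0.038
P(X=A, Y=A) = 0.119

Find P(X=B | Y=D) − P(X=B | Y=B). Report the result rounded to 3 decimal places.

-0.276

P(Y=D) = 0.038 + 0.018 + 0.048 + 0.114 = 0.218; P(X=B | Y=D) = 0.018/0.218 = 0.0826.
P(Y=B) = 0.057 + 0.057 + 0.012 + 0.033 = 0.159; P(X=B | Y=B) = 0.057/0.159 = 0.3585.
Difference = -0.276.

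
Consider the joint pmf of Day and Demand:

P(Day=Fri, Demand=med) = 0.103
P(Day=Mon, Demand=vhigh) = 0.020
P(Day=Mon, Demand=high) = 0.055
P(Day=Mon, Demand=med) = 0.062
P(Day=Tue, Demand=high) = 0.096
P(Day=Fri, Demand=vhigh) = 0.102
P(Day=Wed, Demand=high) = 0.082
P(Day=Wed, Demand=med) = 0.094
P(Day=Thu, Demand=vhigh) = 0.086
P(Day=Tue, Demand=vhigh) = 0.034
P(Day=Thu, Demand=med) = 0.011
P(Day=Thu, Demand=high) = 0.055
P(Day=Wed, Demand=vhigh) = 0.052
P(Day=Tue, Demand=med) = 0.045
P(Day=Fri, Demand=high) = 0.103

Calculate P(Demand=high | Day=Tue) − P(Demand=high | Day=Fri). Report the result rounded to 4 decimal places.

P(Day=Tue) = 0.045 + 0.096 + 0.034 = 0.175; P(Demand=high | Day=Tue) = 0.096/0.175 = 0.54857.
P(Day=Fri) = 0.103 + 0.103 + 0.102 = 0.308; P(Demand=high | Day=Fri) = 0.103/0.308 = 0.33442.
Difference = 0.2142.

0.2142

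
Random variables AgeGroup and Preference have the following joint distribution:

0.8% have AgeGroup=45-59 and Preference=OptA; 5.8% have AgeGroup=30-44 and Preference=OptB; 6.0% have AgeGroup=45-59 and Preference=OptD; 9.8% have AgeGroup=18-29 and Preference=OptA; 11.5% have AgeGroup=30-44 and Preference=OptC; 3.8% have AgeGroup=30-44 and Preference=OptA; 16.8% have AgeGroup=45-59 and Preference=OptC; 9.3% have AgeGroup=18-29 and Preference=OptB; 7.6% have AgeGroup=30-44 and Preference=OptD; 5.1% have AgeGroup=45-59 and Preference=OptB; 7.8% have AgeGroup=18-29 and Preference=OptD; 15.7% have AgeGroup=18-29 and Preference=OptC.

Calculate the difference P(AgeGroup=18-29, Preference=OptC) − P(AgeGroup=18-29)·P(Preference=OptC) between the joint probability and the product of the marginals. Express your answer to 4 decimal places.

P(AgeGroup=18-29) = 0.098 + 0.093 + 0.157 + 0.078 = 0.426.
P(Preference=OptC) = 0.157 + 0.115 + 0.168 = 0.440.
P(AgeGroup=18-29, Preference=OptC) − P(AgeGroup=18-29)P(Preference=OptC) = 0.157 − 0.426×0.440 = -0.0304.

-0.0304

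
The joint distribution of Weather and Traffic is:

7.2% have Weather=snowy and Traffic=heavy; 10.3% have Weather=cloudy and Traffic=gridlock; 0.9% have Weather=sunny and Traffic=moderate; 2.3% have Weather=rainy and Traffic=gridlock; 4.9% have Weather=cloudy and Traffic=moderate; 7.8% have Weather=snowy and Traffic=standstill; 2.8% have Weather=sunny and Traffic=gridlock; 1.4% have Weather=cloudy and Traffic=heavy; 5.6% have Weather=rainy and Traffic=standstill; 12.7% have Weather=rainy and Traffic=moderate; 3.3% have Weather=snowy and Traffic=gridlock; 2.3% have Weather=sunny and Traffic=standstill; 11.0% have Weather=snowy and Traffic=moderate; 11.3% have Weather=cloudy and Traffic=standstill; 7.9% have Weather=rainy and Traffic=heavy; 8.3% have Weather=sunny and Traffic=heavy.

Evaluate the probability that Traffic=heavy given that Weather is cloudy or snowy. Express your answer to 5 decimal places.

P(Weather=cloudy) = 0.049 + 0.014 + 0.103 + 0.113 = 0.279.
P(Weather=snowy) = 0.110 + 0.072 + 0.033 + 0.078 = 0.293.
P(Weather ∈ {cloudy, snowy}) = 0.279 + 0.293 = 0.572; P(Traffic=heavy, Weather ∈ {cloudy, snowy}) = 0.014 + 0.072 = 0.086.
P(Traffic=heavy | Weather ∈ {cloudy, snowy}) = 0.086/0.572 = 0.15035.

0.15035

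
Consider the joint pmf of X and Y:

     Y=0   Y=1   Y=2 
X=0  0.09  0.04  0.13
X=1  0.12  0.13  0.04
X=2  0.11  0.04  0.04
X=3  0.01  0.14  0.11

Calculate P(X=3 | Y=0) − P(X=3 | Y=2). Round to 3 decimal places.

P(Y=0) = 0.09 + 0.12 + 0.11 + 0.01 = 0.33; P(X=3 | Y=0) = 0.01/0.33 = 0.0303.
P(Y=2) = 0.13 + 0.04 + 0.04 + 0.11 = 0.32; P(X=3 | Y=2) = 0.11/0.32 = 0.3438.
Difference = -0.313.

-0.313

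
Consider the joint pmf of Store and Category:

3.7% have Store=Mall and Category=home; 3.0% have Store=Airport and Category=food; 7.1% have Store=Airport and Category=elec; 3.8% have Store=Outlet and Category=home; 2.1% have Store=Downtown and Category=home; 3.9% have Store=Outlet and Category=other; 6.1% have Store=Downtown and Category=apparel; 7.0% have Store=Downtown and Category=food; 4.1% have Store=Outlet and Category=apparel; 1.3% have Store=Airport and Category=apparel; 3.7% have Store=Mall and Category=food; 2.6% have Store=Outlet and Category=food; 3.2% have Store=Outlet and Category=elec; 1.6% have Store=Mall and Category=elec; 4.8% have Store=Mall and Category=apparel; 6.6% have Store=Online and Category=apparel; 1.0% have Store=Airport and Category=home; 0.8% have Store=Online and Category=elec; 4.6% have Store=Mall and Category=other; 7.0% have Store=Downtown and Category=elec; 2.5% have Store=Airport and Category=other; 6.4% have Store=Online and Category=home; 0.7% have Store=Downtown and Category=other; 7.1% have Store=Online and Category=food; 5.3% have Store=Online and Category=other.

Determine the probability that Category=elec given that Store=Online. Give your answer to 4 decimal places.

0.0305

P(Store=Online) = 0.071 + 0.066 + 0.008 + 0.064 + 0.053 = 0.262.
P(Category=elec | Store=Online) = 0.008/0.262 = 0.0305.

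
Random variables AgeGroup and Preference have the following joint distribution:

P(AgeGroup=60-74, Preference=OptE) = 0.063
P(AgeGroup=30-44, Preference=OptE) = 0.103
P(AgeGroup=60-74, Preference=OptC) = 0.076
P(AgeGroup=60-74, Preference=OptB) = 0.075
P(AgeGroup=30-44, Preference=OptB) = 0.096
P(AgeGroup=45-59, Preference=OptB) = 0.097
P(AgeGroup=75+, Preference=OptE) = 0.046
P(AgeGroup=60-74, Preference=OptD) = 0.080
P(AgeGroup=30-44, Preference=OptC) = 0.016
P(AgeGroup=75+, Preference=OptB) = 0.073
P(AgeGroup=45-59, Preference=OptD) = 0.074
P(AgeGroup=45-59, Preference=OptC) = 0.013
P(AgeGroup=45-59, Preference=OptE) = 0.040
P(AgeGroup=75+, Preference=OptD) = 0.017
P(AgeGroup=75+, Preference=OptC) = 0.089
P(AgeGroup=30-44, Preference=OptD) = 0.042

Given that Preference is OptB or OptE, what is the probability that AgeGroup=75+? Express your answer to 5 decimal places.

P(Preference=OptB) = 0.096 + 0.097 + 0.075 + 0.073 = 0.341.
P(Preference=OptE) = 0.103 + 0.040 + 0.063 + 0.046 = 0.252.
P(Preference ∈ {OptB, OptE}) = 0.341 + 0.252 = 0.593; P(AgeGroup=75+, Preference ∈ {OptB, OptE}) = 0.073 + 0.046 = 0.119.
P(AgeGroup=75+ | Preference ∈ {OptB, OptE}) = 0.119/0.593 = 0.20067.

0.20067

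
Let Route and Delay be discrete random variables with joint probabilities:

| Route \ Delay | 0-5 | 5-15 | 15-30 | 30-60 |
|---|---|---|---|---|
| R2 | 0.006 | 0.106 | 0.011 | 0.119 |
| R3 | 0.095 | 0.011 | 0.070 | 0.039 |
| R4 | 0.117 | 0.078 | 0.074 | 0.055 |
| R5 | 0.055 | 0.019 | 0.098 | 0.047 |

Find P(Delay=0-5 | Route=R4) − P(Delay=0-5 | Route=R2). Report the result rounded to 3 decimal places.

P(Route=R4) = 0.117 + 0.078 + 0.074 + 0.055 = 0.324; P(Delay=0-5 | Route=R4) = 0.117/0.324 = 0.3611.
P(Route=R2) = 0.006 + 0.106 + 0.011 + 0.119 = 0.242; P(Delay=0-5 | Route=R2) = 0.006/0.242 = 0.0248.
Difference = 0.336.

0.336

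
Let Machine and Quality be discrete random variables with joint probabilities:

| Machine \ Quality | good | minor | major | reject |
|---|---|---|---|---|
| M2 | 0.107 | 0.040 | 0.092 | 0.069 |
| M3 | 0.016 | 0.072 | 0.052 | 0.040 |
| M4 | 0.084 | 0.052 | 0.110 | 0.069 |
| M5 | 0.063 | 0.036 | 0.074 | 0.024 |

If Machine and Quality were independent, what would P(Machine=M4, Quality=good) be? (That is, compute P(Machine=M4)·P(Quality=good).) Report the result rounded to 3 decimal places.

P(Machine=M4) = 0.084 + 0.052 + 0.110 + 0.069 = 0.315.
P(Quality=good) = 0.107 + 0.016 + 0.084 + 0.063 = 0.270.
Product: 0.315 × 0.270 = 0.085.

0.085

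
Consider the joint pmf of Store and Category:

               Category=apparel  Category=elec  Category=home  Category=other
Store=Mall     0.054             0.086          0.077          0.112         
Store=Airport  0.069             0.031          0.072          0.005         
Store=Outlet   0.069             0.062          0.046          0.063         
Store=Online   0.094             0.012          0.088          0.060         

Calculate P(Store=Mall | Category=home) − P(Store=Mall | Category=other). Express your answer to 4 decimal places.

-0.1946

P(Category=home) = 0.077 + 0.072 + 0.046 + 0.088 = 0.283; P(Store=Mall | Category=home) = 0.077/0.283 = 0.27208.
P(Category=other) = 0.112 + 0.005 + 0.063 + 0.060 = 0.240; P(Store=Mall | Category=other) = 0.112/0.240 = 0.46667.
Difference = -0.1946.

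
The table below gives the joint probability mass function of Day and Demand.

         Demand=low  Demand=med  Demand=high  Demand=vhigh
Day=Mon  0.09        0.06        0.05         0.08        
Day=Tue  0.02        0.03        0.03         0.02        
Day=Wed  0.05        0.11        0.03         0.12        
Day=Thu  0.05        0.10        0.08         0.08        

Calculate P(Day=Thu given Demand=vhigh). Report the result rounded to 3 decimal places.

P(Demand=vhigh) = 0.08 + 0.02 + 0.12 + 0.08 = 0.30.
P(Day=Thu | Demand=vhigh) = 0.08/0.30 = 0.267.

0.267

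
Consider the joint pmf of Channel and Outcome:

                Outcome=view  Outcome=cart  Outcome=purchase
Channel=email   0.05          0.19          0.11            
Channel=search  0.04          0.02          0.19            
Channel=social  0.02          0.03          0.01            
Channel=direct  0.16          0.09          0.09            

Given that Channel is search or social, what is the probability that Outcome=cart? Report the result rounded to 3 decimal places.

0.161

P(Channel=search) = 0.04 + 0.02 + 0.19 = 0.25.
P(Channel=social) = 0.02 + 0.03 + 0.01 = 0.06.
P(Channel ∈ {search, social}) = 0.25 + 0.06 = 0.31; P(Outcome=cart, Channel ∈ {search, social}) = 0.02 + 0.03 = 0.05.
P(Outcome=cart | Channel ∈ {search, social}) = 0.05/0.31 = 0.161.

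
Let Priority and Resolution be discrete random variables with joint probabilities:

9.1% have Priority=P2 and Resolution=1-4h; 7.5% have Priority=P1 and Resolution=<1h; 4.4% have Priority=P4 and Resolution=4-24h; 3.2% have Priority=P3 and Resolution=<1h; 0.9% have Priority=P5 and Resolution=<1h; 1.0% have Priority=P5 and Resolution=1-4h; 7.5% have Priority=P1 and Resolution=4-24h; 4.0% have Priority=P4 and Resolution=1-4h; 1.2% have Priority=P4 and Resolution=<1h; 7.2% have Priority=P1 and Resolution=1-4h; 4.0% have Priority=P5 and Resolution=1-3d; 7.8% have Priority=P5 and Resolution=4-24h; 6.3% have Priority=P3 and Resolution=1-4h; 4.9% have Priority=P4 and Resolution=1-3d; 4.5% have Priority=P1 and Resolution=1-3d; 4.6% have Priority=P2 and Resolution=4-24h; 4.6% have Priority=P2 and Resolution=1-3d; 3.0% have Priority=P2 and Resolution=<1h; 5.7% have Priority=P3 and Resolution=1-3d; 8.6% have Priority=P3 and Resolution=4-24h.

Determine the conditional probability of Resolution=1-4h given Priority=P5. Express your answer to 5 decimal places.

0.07299

P(Priority=P5) = 0.009 + 0.010 + 0.078 + 0.040 = 0.137.
P(Resolution=1-4h | Priority=P5) = 0.010/0.137 = 0.07299.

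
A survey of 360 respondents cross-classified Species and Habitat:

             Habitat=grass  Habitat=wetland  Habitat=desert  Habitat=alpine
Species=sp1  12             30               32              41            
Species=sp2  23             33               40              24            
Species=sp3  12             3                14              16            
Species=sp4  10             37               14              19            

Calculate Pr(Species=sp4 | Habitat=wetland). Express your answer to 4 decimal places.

Total with Habitat=wetland: 30 + 33 + 3 + 37 = 103.
P(Species=sp4 | Habitat=wetland) = 37/103 = 0.3592.

0.3592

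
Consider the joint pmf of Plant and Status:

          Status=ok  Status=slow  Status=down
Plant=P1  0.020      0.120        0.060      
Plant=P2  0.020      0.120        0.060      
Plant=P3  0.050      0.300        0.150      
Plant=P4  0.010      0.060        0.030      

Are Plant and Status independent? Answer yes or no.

Every cell satisfies P(Plant,Status) = P(Plant)·P(Status). For instance P(Plant=P4) = 0.100, P(Status=ok) = 0.100, and 0.100×0.100 = 0.010 matches the joint entry. So Plant and Status are independent.

yes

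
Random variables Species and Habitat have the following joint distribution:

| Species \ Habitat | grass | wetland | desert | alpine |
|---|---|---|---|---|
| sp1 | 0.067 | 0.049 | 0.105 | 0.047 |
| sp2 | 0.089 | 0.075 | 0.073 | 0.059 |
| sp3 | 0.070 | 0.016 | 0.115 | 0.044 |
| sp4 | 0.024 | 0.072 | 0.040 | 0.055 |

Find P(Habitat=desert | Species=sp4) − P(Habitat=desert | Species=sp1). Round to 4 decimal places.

P(Species=sp4) = 0.024 + 0.072 + 0.040 + 0.055 = 0.191; P(Habitat=desert | Species=sp4) = 0.040/0.191 = 0.20942.
P(Species=sp1) = 0.067 + 0.049 + 0.105 + 0.047 = 0.268; P(Habitat=desert | Species=sp1) = 0.105/0.268 = 0.39179.
Difference = -0.1824.

-0.1824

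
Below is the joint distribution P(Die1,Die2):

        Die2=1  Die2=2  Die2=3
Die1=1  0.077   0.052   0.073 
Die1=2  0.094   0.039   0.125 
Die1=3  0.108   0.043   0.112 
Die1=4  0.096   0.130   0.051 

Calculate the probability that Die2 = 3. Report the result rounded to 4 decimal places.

0.3610

P(Die2=3) = 0.073 + 0.125 + 0.112 + 0.051 = 0.361.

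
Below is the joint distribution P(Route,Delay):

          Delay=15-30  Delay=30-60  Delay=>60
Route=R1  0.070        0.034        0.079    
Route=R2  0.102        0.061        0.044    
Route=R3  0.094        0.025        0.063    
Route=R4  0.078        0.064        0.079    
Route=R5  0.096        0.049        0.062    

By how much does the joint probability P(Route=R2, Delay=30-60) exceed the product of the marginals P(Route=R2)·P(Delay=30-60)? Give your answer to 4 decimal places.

P(Route=R2) = 0.102 + 0.061 + 0.044 = 0.207.
P(Delay=30-60) = 0.034 + 0.061 + 0.025 + 0.064 + 0.049 = 0.233.
P(Route=R2, Delay=30-60) − P(Route=R2)P(Delay=30-60) = 0.061 − 0.207×0.233 = 0.0128.

0.0128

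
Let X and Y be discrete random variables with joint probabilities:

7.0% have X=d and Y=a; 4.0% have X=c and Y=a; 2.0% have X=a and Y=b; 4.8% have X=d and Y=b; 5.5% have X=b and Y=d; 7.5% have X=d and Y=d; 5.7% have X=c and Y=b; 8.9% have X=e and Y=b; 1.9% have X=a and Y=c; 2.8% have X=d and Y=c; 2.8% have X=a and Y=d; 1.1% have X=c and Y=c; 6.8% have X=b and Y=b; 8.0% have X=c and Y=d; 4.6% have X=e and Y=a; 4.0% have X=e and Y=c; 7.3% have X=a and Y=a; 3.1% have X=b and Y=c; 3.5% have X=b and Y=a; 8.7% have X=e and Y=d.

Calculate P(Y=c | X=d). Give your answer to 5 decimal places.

P(X=d) = 0.070 + 0.048 + 0.028 + 0.075 = 0.221.
P(Y=c | X=d) = 0.028/0.221 = 0.12670.

0.12670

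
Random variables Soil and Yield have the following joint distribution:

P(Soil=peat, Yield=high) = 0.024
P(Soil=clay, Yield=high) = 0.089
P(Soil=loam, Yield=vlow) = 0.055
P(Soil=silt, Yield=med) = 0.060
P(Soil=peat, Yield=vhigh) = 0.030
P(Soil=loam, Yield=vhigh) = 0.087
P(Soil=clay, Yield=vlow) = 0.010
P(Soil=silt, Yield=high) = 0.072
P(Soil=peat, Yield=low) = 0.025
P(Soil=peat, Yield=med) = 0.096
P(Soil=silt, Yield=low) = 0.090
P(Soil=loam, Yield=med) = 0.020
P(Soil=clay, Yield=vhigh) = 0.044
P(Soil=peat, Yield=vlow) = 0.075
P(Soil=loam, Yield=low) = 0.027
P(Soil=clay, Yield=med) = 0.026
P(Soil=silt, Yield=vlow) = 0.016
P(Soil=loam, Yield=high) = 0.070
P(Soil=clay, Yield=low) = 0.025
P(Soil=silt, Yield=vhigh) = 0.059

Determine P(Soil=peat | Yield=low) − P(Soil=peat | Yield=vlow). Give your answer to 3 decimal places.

-0.331

P(Yield=low) = 0.027 + 0.025 + 0.090 + 0.025 = 0.167; P(Soil=peat | Yield=low) = 0.025/0.167 = 0.1497.
P(Yield=vlow) = 0.055 + 0.010 + 0.016 + 0.075 = 0.156; P(Soil=peat | Yield=vlow) = 0.075/0.156 = 0.4808.
Difference = -0.331.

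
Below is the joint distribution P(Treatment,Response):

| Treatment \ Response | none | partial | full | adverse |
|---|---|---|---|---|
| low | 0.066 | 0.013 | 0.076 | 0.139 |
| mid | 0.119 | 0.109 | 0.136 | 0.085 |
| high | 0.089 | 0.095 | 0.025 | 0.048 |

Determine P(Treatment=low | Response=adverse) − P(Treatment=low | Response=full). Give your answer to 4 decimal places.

P(Response=adverse) = 0.139 + 0.085 + 0.048 = 0.272; P(Treatment=low | Response=adverse) = 0.139/0.272 = 0.51103.
P(Response=full) = 0.076 + 0.136 + 0.025 = 0.237; P(Treatment=low | Response=full) = 0.076/0.237 = 0.32068.
Difference = 0.1904.

0.1904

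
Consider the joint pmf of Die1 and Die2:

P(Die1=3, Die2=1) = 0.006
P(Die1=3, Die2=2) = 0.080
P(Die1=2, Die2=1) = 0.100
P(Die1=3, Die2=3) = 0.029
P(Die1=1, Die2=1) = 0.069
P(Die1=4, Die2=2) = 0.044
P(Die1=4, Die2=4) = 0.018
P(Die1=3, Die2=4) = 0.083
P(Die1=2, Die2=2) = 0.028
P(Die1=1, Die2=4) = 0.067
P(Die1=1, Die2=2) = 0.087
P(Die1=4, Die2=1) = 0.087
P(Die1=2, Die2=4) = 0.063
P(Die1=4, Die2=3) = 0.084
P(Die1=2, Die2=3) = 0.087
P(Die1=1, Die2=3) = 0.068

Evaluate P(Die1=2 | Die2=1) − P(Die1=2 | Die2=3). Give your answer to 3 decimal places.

0.057

P(Die2=1) = 0.069 + 0.100 + 0.006 + 0.087 = 0.262; P(Die1=2 | Die2=1) = 0.100/0.262 = 0.3817.
P(Die2=3) = 0.068 + 0.087 + 0.029 + 0.084 = 0.268; P(Die1=2 | Die2=3) = 0.087/0.268 = 0.3246.
Difference = 0.057.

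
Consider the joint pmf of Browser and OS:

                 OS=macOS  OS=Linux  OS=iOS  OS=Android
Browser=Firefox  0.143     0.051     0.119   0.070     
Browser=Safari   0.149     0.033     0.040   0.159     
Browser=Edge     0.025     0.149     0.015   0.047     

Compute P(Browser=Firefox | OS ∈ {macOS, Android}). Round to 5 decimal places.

P(OS=macOS) = 0.143 + 0.149 + 0.025 = 0.317.
P(OS=Android) = 0.070 + 0.159 + 0.047 = 0.276.
P(OS ∈ {macOS, Android}) = 0.317 + 0.276 = 0.593; P(Browser=Firefox, OS ∈ {macOS, Android}) = 0.143 + 0.070 = 0.213.
P(Browser=Firefox | OS ∈ {macOS, Android}) = 0.213/0.593 = 0.35919.

0.35919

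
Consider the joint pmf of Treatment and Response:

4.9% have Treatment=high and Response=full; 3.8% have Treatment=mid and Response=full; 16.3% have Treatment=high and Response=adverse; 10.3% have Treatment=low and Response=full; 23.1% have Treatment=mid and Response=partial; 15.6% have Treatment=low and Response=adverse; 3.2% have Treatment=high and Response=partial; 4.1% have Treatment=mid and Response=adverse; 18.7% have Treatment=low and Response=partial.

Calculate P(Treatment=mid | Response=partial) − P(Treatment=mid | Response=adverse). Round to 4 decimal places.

0.3994

P(Response=partial) = 0.187 + 0.231 + 0.032 = 0.450; P(Treatment=mid | Response=partial) = 0.231/0.450 = 0.51333.
P(Response=adverse) = 0.156 + 0.041 + 0.163 = 0.360; P(Treatment=mid | Response=adverse) = 0.041/0.360 = 0.11389.
Difference = 0.3994.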